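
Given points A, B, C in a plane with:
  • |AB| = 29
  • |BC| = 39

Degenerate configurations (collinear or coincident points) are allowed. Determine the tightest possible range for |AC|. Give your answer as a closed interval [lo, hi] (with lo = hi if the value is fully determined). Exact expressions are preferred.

|AB| ∈ {29}
|BC| ∈ {39}
|AC| ∈ [10, 68]

|AC| ∈ [10, 68]  (≈ [10.0000, 68.0000])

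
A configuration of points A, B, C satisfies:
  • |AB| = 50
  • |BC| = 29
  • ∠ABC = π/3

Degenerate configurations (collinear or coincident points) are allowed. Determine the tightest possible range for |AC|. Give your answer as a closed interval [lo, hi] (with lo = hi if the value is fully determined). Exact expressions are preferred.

|AB| ∈ {50}
|BC| ∈ {29}
|AC| ∈ {√(1891)}

|AC| = √(1891)  (≈ 43.4856)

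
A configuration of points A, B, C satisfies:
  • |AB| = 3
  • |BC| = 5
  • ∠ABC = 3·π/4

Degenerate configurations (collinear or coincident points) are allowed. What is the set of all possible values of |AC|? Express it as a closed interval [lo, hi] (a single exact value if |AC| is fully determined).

|AC| = √(15·√(2) + 34)  (≈ 7.4306)

|AB| ∈ {3}
|BC| ∈ {5}
|AC| ∈ {√(15·√(2) + 34)}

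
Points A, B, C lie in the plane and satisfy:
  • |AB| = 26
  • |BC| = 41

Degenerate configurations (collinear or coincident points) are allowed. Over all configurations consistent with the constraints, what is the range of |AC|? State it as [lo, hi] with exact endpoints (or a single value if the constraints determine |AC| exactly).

|AB| ∈ {26}
|BC| ∈ {41}
|AC| ∈ [15, 67]

|AC| ∈ [15, 67]  (≈ [15.0000, 67.0000])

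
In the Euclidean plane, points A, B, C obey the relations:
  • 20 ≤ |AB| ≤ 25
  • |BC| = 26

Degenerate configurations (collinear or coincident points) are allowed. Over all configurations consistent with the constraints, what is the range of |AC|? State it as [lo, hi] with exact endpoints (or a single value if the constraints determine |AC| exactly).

|AC| ∈ [1, 51]  (≈ [1.0000, 51.0000])

|AB| ∈ [20, 25]
|BC| ∈ {26}
|AC| ∈ [1, 51]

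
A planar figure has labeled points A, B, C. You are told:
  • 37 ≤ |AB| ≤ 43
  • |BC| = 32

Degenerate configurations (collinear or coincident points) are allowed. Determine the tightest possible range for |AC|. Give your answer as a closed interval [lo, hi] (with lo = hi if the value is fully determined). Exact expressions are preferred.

|AB| ∈ [37, 43]
|BC| ∈ {32}
|AC| ∈ [5, 75]

|AC| ∈ [5, 75]  (≈ [5.0000, 75.0000])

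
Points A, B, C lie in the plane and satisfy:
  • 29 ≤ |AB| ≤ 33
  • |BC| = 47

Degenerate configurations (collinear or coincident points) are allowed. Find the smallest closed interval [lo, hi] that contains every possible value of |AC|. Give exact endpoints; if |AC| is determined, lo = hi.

|AB| ∈ [29, 33]
|BC| ∈ {47}
|AC| ∈ [14, 80]

|AC| ∈ [14, 80]  (≈ [14.0000, 80.0000])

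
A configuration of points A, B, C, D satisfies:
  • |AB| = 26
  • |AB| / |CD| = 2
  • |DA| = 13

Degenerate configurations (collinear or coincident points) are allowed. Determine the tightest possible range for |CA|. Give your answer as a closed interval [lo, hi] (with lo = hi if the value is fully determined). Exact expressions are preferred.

|AB| ∈ {26}
|AD| ∈ {13}
|CD| ∈ {13}
|BD| ∈ [13, 39]
|AC| ∈ [0, 26]
|BC| ∈ [0, 52]

|CA| ∈ [0, 26]  (≈ [0.0000, 26.0000])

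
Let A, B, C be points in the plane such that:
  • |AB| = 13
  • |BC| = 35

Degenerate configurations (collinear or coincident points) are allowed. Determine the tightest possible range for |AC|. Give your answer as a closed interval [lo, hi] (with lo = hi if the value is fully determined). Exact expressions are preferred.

|AC| ∈ [22, 48]  (≈ [22.0000, 48.0000])

|AB| ∈ {13}
|BC| ∈ {35}
|AC| ∈ [22, 48]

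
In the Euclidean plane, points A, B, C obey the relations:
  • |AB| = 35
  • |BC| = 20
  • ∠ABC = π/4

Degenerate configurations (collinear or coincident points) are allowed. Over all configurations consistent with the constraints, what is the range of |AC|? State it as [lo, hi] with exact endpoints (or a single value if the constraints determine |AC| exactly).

|AC| = 5·√(65 - 28·√(2))  (≈ 25.2002)

|AB| ∈ {35}
|BC| ∈ {20}
|AC| ∈ {5·√(65 - 28·√(2))}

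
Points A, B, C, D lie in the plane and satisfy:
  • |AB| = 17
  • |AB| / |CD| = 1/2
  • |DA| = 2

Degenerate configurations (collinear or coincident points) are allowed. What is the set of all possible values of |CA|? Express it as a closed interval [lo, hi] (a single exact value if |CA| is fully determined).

|AB| ∈ {17}
|AD| ∈ {2}
|CD| ∈ {34}
|BD| ∈ [15, 19]
|AC| ∈ [32, 36]
|BC| ∈ [15, 53]

|CA| ∈ [32, 36]  (≈ [32.0000, 36.0000])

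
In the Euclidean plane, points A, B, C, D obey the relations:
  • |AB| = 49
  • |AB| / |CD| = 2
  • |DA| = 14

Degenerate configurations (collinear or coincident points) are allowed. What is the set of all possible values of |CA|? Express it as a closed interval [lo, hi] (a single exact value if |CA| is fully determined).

|AB| ∈ {49}
|AD| ∈ {14}
|CD| ∈ {49/2}
|BD| ∈ [35, 63]
|AC| ∈ [21/2, 77/2]
|BC| ∈ [21/2, 175/2]

|CA| ∈ [21/2, 77/2]  (≈ [10.5000, 38.5000])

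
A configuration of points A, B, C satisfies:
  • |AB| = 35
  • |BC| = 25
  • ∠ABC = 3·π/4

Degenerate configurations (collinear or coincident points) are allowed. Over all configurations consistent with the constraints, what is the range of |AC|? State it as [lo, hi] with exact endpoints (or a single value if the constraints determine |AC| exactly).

|AC| = 5·√(35·√(2) + 74)  (≈ 55.5647)

|AB| ∈ {35}
|BC| ∈ {25}
|AC| ∈ {5·√(35·√(2) + 74)}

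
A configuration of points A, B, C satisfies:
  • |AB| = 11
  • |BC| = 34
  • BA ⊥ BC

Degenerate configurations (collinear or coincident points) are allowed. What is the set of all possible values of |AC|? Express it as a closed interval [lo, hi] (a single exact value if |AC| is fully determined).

|AC| = √(1277)  (≈ 35.7351)

|AB| ∈ {11}
|BC| ∈ {34}
|AC| ∈ {√(1277)}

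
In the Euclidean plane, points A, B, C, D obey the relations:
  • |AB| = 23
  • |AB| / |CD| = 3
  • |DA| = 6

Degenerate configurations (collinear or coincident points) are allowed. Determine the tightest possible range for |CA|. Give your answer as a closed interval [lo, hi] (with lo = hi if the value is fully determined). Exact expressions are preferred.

|CA| ∈ [5/3, 41/3]  (≈ [1.6667, 13.6667])

|AB| ∈ {23}
|AD| ∈ {6}
|CD| ∈ {23/3}
|BD| ∈ [17, 29]
|AC| ∈ [5/3, 41/3]
|BC| ∈ [28/3, 110/3]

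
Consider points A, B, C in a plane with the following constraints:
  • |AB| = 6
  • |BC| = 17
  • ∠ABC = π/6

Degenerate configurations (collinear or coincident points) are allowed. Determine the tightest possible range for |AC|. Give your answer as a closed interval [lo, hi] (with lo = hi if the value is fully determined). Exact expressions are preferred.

|AB| ∈ {6}
|BC| ∈ {17}
|AC| ∈ {√(325 - 102·√(3))}

|AC| = √(325 - 102·√(3))  (≈ 12.1791)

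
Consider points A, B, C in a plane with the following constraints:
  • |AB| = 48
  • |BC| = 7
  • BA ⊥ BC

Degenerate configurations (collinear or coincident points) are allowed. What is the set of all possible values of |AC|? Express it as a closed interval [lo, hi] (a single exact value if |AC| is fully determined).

|AC| = √(2353)  (≈ 48.5077)

|AB| ∈ {48}
|BC| ∈ {7}
|AC| ∈ {√(2353)}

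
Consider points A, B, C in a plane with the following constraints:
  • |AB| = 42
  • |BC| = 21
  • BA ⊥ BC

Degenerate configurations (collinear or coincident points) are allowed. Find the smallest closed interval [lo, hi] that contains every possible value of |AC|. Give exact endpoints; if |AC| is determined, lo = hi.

|AC| = 21·√(5)  (≈ 46.9574)

|AB| ∈ {42}
|BC| ∈ {21}
|AC| ∈ {21·√(5)}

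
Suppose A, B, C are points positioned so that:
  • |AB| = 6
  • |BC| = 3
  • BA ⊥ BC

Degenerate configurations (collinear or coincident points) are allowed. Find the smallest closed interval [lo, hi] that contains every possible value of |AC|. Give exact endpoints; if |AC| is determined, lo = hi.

|AC| = 3·√(5)  (≈ 6.7082)

|AB| ∈ {6}
|BC| ∈ {3}
|AC| ∈ {3·√(5)}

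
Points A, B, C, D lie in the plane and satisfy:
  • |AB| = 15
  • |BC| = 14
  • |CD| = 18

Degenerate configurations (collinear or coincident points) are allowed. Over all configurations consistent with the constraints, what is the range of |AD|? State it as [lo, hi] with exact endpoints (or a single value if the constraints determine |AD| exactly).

|AB| ∈ {15}
|BC| ∈ {14}
|CD| ∈ {18}
|AC| ∈ [1, 29]
|BD| ∈ [4, 32]
|AD| ∈ [0, 47]

|AD| ∈ [0, 47]  (≈ [0.0000, 47.0000])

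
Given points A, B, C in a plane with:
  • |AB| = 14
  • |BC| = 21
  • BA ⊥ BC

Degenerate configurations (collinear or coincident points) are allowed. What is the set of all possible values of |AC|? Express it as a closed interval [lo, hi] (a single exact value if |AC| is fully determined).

|AB| ∈ {14}
|BC| ∈ {21}
|AC| ∈ {7·√(13)}

|AC| = 7·√(13)  (≈ 25.2389)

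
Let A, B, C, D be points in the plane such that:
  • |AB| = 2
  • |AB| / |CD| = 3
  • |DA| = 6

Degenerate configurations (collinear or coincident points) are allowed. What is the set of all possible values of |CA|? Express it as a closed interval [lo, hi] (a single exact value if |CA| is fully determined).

|CA| ∈ [16/3, 20/3]  (≈ [5.3333, 6.6667])

|AB| ∈ {2}
|AD| ∈ {6}
|CD| ∈ {2/3}
|BD| ∈ [4, 8]
|AC| ∈ [16/3, 20/3]
|BC| ∈ [10/3, 26/3]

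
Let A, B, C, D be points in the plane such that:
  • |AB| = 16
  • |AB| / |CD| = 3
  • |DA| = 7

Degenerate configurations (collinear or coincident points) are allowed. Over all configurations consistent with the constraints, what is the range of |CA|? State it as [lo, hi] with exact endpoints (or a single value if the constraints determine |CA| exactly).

|CA| ∈ [5/3, 37/3]  (≈ [1.6667, 12.3333])

|AB| ∈ {16}
|AD| ∈ {7}
|CD| ∈ {16/3}
|BD| ∈ [9, 23]
|AC| ∈ [5/3, 37/3]
|BC| ∈ [11/3, 85/3]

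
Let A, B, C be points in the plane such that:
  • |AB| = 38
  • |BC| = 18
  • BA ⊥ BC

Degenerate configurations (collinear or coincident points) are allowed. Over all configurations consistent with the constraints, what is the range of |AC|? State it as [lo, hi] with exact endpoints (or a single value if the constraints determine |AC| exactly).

|AC| = 2·√(442)  (≈ 42.0476)

|AB| ∈ {38}
|BC| ∈ {18}
|AC| ∈ {2·√(442)}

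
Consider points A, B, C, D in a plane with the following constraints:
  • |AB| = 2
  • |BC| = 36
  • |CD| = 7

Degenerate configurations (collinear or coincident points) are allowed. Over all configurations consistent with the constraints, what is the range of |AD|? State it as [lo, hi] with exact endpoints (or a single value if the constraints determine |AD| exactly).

|AB| ∈ {2}
|BC| ∈ {36}
|CD| ∈ {7}
|AC| ∈ [34, 38]
|BD| ∈ [29, 43]
|AD| ∈ [27, 45]

|AD| ∈ [27, 45]  (≈ [27.0000, 45.0000])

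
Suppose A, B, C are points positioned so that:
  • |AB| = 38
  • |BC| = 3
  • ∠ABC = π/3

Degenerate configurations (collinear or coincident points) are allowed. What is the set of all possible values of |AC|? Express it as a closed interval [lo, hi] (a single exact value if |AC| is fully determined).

|AB| ∈ {38}
|BC| ∈ {3}
|AC| ∈ {√(1339)}

|AC| = √(1339)  (≈ 36.5923)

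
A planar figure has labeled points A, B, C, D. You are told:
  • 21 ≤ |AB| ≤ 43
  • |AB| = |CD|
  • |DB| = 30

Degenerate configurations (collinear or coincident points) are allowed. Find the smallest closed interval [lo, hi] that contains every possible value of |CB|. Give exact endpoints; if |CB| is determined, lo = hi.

|AB| ∈ [21, 43]
|BD| ∈ {30}
|CD| ∈ [21, 43]
|AD| ∈ [0, 73]
|BC| ∈ [0, 73]
|AC| ∈ [0, 116]

|CB| ∈ [0, 73]  (≈ [0.0000, 73.0000])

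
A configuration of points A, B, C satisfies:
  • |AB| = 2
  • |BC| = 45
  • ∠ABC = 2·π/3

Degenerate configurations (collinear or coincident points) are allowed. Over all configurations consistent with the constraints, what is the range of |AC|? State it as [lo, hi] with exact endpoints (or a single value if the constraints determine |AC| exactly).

|AB| ∈ {2}
|BC| ∈ {45}
|AC| ∈ {√(2119)}

|AC| = √(2119)  (≈ 46.0326)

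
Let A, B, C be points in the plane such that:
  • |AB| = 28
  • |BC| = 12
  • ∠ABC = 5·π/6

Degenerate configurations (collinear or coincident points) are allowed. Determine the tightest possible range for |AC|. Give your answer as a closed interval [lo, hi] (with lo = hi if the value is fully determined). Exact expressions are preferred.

|AB| ∈ {28}
|BC| ∈ {12}
|AC| ∈ {4·√(21·√(3) + 58)}

|AC| = 4·√(21·√(3) + 58)  (≈ 38.8583)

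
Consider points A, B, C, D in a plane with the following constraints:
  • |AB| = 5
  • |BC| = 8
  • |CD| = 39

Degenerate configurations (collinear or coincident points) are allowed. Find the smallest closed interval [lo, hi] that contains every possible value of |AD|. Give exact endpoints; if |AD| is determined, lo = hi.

|AD| ∈ [26, 52]  (≈ [26.0000, 52.0000])

|AB| ∈ {5}
|BC| ∈ {8}
|CD| ∈ {39}
|AC| ∈ [3, 13]
|BD| ∈ [31, 47]
|AD| ∈ [26, 52]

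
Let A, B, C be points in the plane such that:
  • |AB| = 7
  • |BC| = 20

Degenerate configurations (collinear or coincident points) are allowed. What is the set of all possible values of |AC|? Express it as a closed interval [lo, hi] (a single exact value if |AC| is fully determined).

|AC| ∈ [13, 27]  (≈ [13.0000, 27.0000])

|AB| ∈ {7}
|BC| ∈ {20}
|AC| ∈ [13, 27]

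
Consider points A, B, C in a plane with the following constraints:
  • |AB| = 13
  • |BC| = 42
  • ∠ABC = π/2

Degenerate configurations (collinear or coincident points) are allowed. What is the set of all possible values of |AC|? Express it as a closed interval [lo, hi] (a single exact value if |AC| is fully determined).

|AC| = √(1933)  (≈ 43.9659)

|AB| ∈ {13}
|BC| ∈ {42}
|AC| ∈ {√(1933)}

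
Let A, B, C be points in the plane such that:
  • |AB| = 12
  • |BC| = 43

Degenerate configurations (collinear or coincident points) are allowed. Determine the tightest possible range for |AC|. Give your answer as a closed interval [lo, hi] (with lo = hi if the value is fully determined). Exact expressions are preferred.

|AB| ∈ {12}
|BC| ∈ {43}
|AC| ∈ [31, 55]

|AC| ∈ [31, 55]  (≈ [31.0000, 55.0000])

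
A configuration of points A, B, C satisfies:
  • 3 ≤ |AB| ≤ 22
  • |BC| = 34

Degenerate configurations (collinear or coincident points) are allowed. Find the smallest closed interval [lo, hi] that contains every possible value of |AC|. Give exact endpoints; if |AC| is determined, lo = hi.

|AC| ∈ [12, 56]  (≈ [12.0000, 56.0000])

|AB| ∈ [3, 22]
|BC| ∈ {34}
|AC| ∈ [12, 56]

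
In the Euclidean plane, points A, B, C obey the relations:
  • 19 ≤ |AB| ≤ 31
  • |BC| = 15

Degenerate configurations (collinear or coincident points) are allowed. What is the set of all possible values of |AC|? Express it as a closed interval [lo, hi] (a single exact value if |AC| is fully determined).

|AB| ∈ [19, 31]
|BC| ∈ {15}
|AC| ∈ [4, 46]

|AC| ∈ [4, 46]  (≈ [4.0000, 46.0000])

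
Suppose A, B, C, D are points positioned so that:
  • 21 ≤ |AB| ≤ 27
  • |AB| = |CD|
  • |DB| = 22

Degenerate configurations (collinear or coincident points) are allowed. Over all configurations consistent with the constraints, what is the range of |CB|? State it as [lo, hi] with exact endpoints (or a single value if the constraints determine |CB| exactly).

|CB| ∈ [0, 49]  (≈ [0.0000, 49.0000])

|AB| ∈ [21, 27]
|BD| ∈ {22}
|CD| ∈ [21, 27]
|AD| ∈ [0, 49]
|BC| ∈ [0, 49]
|AC| ∈ [0, 76]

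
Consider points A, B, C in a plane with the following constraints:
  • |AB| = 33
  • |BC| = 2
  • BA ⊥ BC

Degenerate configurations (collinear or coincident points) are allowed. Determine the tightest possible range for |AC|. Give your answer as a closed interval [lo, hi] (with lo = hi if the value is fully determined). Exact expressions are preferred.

|AC| = √(1093)  (≈ 33.0606)

|AB| ∈ {33}
|BC| ∈ {2}
|AC| ∈ {√(1093)}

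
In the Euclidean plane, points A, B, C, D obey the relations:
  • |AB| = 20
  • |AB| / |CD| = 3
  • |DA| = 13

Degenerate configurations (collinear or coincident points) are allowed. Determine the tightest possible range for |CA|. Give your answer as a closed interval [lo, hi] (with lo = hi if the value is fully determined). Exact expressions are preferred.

|CA| ∈ [19/3, 59/3]  (≈ [6.3333, 19.6667])

|AB| ∈ {20}
|AD| ∈ {13}
|CD| ∈ {20/3}
|BD| ∈ [7, 33]
|AC| ∈ [19/3, 59/3]
|BC| ∈ [1/3, 119/3]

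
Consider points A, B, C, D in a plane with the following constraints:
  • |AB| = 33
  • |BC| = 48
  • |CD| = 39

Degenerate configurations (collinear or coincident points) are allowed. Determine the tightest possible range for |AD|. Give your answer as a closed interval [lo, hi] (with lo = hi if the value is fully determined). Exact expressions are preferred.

|AD| ∈ [0, 120]  (≈ [0.0000, 120.0000])

|AB| ∈ {33}
|BC| ∈ {48}
|CD| ∈ {39}
|AC| ∈ [15, 81]
|BD| ∈ [9, 87]
|AD| ∈ [0, 120]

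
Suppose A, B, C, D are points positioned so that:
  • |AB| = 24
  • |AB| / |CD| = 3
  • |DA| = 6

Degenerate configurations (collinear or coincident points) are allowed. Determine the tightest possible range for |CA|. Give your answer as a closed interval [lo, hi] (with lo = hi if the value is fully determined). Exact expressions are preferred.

|AB| ∈ {24}
|AD| ∈ {6}
|CD| ∈ {8}
|BD| ∈ [18, 30]
|AC| ∈ [2, 14]
|BC| ∈ [10, 38]

|CA| ∈ [2, 14]  (≈ [2.0000, 14.0000])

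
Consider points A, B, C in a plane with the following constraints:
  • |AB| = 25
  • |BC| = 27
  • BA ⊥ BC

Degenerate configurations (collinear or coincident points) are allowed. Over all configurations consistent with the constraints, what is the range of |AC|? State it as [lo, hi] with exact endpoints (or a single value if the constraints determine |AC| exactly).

|AB| ∈ {25}
|BC| ∈ {27}
|AC| ∈ {√(1354)}

|AC| = √(1354)  (≈ 36.7967)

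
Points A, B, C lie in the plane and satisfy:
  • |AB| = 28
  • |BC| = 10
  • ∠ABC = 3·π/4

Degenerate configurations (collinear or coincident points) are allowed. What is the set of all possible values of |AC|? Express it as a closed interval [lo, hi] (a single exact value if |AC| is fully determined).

|AB| ∈ {28}
|BC| ∈ {10}
|AC| ∈ {2·√(70·√(2) + 221)}

|AC| = 2·√(70·√(2) + 221)  (≈ 35.7768)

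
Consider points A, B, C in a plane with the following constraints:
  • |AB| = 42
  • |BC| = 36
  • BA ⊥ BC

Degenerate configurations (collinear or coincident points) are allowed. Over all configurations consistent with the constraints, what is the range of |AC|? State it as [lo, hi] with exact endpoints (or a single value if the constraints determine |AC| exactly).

|AB| ∈ {42}
|BC| ∈ {36}
|AC| ∈ {6·√(85)}

|AC| = 6·√(85)  (≈ 55.3173)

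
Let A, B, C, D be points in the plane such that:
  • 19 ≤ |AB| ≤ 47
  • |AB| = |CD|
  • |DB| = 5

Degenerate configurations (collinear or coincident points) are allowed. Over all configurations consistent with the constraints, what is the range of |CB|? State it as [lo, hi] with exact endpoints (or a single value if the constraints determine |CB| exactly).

|CB| ∈ [14, 52]  (≈ [14.0000, 52.0000])

|AB| ∈ [19, 47]
|BD| ∈ {5}
|CD| ∈ [19, 47]
|AD| ∈ [14, 52]
|BC| ∈ [14, 52]
|AC| ∈ [0, 99]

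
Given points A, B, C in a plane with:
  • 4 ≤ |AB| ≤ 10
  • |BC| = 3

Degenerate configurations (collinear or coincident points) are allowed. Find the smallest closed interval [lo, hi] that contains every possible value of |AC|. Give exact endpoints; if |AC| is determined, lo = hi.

|AC| ∈ [1, 13]  (≈ [1.0000, 13.0000])

|AB| ∈ [4, 10]
|BC| ∈ {3}
|AC| ∈ [1, 13]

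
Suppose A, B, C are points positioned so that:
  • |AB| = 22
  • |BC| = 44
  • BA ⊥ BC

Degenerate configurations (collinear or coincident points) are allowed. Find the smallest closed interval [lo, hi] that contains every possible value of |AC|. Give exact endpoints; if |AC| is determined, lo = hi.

|AB| ∈ {22}
|BC| ∈ {44}
|AC| ∈ {22·√(5)}

|AC| = 22·√(5)  (≈ 49.1935)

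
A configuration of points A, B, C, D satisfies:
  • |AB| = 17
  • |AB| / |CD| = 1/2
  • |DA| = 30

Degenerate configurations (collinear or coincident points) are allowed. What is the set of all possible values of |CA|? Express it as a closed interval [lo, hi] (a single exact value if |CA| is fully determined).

|CA| ∈ [4, 64]  (≈ [4.0000, 64.0000])

|AB| ∈ {17}
|AD| ∈ {30}
|CD| ∈ {34}
|BD| ∈ [13, 47]
|AC| ∈ [4, 64]
|BC| ∈ [0, 81]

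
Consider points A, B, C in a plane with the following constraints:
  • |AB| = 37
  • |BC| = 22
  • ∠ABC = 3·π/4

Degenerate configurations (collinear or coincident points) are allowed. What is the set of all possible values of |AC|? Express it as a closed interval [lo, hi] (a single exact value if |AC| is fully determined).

|AB| ∈ {37}
|BC| ∈ {22}
|AC| ∈ {√(814·√(2) + 1853)}

|AC| = √(814·√(2) + 1853)  (≈ 54.8103)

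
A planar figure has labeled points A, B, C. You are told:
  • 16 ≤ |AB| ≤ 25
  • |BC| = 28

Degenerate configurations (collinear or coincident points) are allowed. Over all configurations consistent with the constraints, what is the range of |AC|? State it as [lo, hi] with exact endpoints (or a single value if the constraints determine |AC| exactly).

|AC| ∈ [3, 53]  (≈ [3.0000, 53.0000])

|AB| ∈ [16, 25]
|BC| ∈ {28}
|AC| ∈ [3, 53]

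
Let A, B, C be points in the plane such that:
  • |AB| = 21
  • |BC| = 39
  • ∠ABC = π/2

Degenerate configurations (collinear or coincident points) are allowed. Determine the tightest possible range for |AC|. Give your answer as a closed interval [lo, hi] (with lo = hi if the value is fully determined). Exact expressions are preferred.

|AB| ∈ {21}
|BC| ∈ {39}
|AC| ∈ {3·√(218)}

|AC| = 3·√(218)  (≈ 44.2945)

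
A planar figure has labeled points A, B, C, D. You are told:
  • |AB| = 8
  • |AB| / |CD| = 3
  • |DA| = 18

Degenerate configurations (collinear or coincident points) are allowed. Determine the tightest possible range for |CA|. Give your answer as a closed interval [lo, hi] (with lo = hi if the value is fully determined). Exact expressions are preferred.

|AB| ∈ {8}
|AD| ∈ {18}
|CD| ∈ {8/3}
|BD| ∈ [10, 26]
|AC| ∈ [46/3, 62/3]
|BC| ∈ [22/3, 86/3]

|CA| ∈ [46/3, 62/3]  (≈ [15.3333, 20.6667])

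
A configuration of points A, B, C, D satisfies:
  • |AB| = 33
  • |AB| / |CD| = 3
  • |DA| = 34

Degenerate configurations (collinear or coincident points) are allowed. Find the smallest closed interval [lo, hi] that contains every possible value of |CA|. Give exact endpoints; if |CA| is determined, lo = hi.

|AB| ∈ {33}
|AD| ∈ {34}
|CD| ∈ {11}
|BD| ∈ [1, 67]
|AC| ∈ [23, 45]
|BC| ∈ [0, 78]

|CA| ∈ [23, 45]  (≈ [23.0000, 45.0000])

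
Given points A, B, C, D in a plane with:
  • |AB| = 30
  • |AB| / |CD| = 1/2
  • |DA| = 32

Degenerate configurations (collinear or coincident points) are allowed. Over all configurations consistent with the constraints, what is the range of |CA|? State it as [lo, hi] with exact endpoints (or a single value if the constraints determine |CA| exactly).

|CA| ∈ [28, 92]  (≈ [28.0000, 92.0000])

|AB| ∈ {30}
|AD| ∈ {32}
|CD| ∈ {60}
|BD| ∈ [2, 62]
|AC| ∈ [28, 92]
|BC| ∈ [0, 122]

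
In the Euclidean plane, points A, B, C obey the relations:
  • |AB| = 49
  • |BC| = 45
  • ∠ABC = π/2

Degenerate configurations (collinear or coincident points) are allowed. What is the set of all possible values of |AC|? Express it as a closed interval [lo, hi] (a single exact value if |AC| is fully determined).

|AC| = √(4426)  (≈ 66.5282)

|AB| ∈ {49}
|BC| ∈ {45}
|AC| ∈ {√(4426)}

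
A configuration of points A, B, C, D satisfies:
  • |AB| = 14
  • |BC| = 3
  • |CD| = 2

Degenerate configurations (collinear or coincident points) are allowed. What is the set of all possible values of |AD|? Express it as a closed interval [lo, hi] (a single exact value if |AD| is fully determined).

|AD| ∈ [9, 19]  (≈ [9.0000, 19.0000])

|AB| ∈ {14}
|BC| ∈ {3}
|CD| ∈ {2}
|AC| ∈ [11, 17]
|BD| ∈ [1, 5]
|AD| ∈ [9, 19]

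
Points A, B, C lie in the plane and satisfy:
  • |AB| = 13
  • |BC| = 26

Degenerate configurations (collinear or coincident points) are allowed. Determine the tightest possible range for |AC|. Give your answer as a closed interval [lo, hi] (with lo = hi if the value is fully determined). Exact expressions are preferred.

|AB| ∈ {13}
|BC| ∈ {26}
|AC| ∈ [13, 39]

|AC| ∈ [13, 39]  (≈ [13.0000, 39.0000])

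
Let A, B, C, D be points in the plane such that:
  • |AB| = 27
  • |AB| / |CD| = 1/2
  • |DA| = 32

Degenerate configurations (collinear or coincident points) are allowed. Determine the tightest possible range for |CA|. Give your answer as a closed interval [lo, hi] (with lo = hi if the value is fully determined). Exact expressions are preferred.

|AB| ∈ {27}
|AD| ∈ {32}
|CD| ∈ {54}
|BD| ∈ [5, 59]
|AC| ∈ [22, 86]
|BC| ∈ [0, 113]

|CA| ∈ [22, 86]  (≈ [22.0000, 86.0000])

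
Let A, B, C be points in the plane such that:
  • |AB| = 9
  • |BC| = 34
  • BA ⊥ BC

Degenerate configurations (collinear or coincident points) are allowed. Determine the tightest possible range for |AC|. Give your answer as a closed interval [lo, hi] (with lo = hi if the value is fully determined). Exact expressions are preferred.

|AB| ∈ {9}
|BC| ∈ {34}
|AC| ∈ {√(1237)}

|AC| = √(1237)  (≈ 35.1710)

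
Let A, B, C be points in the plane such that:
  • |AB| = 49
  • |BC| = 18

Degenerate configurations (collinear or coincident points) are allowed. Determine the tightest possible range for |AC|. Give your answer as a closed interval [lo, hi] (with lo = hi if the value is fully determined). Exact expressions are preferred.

|AC| ∈ [31, 67]  (≈ [31.0000, 67.0000])

|AB| ∈ {49}
|BC| ∈ {18}
|AC| ∈ [31, 67]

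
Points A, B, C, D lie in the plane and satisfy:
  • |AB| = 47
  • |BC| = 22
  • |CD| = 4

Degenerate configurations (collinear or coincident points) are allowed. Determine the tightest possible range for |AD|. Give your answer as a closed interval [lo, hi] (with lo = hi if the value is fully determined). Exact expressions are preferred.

|AB| ∈ {47}
|BC| ∈ {22}
|CD| ∈ {4}
|AC| ∈ [25, 69]
|BD| ∈ [18, 26]
|AD| ∈ [21, 73]

|AD| ∈ [21, 73]  (≈ [21.0000, 73.0000])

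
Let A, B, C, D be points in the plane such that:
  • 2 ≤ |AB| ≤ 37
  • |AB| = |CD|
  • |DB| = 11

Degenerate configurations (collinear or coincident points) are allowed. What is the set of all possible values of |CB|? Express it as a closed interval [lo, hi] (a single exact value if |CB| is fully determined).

|CB| ∈ [0, 48]  (≈ [0.0000, 48.0000])

|AB| ∈ [2, 37]
|BD| ∈ {11}
|CD| ∈ [2, 37]
|AD| ∈ [0, 48]
|BC| ∈ [0, 48]
|AC| ∈ [0, 85]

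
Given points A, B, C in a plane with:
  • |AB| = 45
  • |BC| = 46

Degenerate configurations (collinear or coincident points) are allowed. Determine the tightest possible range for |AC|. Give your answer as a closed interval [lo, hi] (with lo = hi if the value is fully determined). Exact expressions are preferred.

|AB| ∈ {45}
|BC| ∈ {46}
|AC| ∈ [1, 91]

|AC| ∈ [1, 91]  (≈ [1.0000, 91.0000])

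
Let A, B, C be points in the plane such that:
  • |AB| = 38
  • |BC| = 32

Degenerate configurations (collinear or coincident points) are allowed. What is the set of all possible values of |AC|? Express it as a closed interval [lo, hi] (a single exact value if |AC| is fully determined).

|AC| ∈ [6, 70]  (≈ [6.0000, 70.0000])

|AB| ∈ {38}
|BC| ∈ {32}
|AC| ∈ [6, 70]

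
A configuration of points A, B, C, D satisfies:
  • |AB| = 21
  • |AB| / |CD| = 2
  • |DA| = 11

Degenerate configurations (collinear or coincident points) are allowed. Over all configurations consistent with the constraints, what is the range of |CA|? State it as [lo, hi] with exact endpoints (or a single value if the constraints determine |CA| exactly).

|AB| ∈ {21}
|AD| ∈ {11}
|CD| ∈ {21/2}
|BD| ∈ [10, 32]
|AC| ∈ [1/2, 43/2]
|BC| ∈ [0, 85/2]

|CA| ∈ [1/2, 43/2]  (≈ [0.5000, 21.5000])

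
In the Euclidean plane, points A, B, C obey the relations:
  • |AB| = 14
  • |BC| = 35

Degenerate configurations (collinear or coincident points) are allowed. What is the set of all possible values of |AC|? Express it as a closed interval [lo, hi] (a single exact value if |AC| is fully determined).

|AC| ∈ [21, 49]  (≈ [21.0000, 49.0000])

|AB| ∈ {14}
|BC| ∈ {35}
|AC| ∈ [21, 49]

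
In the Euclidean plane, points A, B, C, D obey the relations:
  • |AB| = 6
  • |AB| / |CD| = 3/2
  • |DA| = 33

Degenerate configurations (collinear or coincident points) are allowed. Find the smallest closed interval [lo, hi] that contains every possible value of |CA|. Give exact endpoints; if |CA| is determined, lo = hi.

|CA| ∈ [29, 37]  (≈ [29.0000, 37.0000])

|AB| ∈ {6}
|AD| ∈ {33}
|CD| ∈ {4}
|BD| ∈ [27, 39]
|AC| ∈ [29, 37]
|BC| ∈ [23, 43]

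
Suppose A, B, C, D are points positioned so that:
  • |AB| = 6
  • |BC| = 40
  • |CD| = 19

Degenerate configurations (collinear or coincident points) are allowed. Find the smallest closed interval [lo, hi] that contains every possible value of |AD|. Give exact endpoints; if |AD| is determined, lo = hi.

|AB| ∈ {6}
|BC| ∈ {40}
|CD| ∈ {19}
|AC| ∈ [34, 46]
|BD| ∈ [21, 59]
|AD| ∈ [15, 65]

|AD| ∈ [15, 65]  (≈ [15.0000, 65.0000])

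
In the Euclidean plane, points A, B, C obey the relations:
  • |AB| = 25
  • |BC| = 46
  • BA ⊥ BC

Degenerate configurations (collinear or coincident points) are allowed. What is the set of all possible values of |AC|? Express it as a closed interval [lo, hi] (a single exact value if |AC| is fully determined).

|AC| = √(2741)  (≈ 52.3546)

|AB| ∈ {25}
|BC| ∈ {46}
|AC| ∈ {√(2741)}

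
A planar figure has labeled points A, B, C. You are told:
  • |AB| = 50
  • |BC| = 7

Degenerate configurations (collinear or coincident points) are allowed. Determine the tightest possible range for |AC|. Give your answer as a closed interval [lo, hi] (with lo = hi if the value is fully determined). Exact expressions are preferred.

|AB| ∈ {50}
|BC| ∈ {7}
|AC| ∈ [43, 57]

|AC| ∈ [43, 57]  (≈ [43.0000, 57.0000])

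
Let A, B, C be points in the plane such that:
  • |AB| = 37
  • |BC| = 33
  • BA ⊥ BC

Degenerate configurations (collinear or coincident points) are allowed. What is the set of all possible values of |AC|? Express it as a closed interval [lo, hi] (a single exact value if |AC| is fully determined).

|AB| ∈ {37}
|BC| ∈ {33}
|AC| ∈ {√(2458)}

|AC| = √(2458)  (≈ 49.5782)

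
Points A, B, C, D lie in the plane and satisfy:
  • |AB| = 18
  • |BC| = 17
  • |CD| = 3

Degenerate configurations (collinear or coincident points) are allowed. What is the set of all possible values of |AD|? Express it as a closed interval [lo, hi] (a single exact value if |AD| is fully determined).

|AB| ∈ {18}
|BC| ∈ {17}
|CD| ∈ {3}
|AC| ∈ [1, 35]
|BD| ∈ [14, 20]
|AD| ∈ [0, 38]

|AD| ∈ [0, 38]  (≈ [0.0000, 38.0000])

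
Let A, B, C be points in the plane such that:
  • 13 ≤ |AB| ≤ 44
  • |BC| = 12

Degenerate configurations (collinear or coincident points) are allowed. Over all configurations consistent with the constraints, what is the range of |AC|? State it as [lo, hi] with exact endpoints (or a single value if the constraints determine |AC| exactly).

|AC| ∈ [1, 56]  (≈ [1.0000, 56.0000])

|AB| ∈ [13, 44]
|BC| ∈ {12}
|AC| ∈ [1, 56]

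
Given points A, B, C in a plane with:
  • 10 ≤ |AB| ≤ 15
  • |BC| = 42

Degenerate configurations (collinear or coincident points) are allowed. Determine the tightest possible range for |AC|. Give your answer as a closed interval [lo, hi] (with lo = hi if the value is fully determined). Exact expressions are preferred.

|AC| ∈ [27, 57]  (≈ [27.0000, 57.0000])

|AB| ∈ [10, 15]
|BC| ∈ {42}
|AC| ∈ [27, 57]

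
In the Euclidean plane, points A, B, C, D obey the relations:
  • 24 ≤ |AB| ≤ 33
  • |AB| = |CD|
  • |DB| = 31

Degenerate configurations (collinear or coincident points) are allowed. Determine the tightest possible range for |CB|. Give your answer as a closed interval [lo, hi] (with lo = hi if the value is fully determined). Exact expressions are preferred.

|AB| ∈ [24, 33]
|BD| ∈ {31}
|CD| ∈ [24, 33]
|AD| ∈ [0, 64]
|BC| ∈ [0, 64]
|AC| ∈ [0, 97]

|CB| ∈ [0, 64]  (≈ [0.0000, 64.0000])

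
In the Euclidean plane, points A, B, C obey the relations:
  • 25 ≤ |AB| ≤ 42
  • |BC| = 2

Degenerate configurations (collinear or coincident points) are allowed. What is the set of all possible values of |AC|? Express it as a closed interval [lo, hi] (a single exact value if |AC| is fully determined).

|AC| ∈ [23, 44]  (≈ [23.0000, 44.0000])

|AB| ∈ [25, 42]
|BC| ∈ {2}
|AC| ∈ [23, 44]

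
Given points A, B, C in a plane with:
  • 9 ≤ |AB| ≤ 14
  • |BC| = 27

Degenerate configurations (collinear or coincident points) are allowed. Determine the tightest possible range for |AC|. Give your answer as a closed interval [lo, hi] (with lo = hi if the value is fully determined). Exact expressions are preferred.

|AC| ∈ [13, 41]  (≈ [13.0000, 41.0000])

|AB| ∈ [9, 14]
|BC| ∈ {27}
|AC| ∈ [13, 41]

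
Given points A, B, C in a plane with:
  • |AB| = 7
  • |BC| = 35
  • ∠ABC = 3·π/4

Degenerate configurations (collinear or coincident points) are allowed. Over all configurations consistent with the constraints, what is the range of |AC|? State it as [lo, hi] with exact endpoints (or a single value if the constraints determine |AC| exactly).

|AB| ∈ {7}
|BC| ∈ {35}
|AC| ∈ {7·√(5·√(2) + 26)}

|AC| = 7·√(5·√(2) + 26)  (≈ 40.2552)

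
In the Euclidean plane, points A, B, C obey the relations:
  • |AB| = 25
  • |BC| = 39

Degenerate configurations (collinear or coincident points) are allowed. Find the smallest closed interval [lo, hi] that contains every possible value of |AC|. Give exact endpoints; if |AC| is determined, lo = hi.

|AB| ∈ {25}
|BC| ∈ {39}
|AC| ∈ [14, 64]

|AC| ∈ [14, 64]  (≈ [14.0000, 64.0000])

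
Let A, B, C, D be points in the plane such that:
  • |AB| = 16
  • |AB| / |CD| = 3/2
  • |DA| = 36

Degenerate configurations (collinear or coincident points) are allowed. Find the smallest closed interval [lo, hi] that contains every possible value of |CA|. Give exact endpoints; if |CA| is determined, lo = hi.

|CA| ∈ [76/3, 140/3]  (≈ [25.3333, 46.6667])

|AB| ∈ {16}
|AD| ∈ {36}
|CD| ∈ {32/3}
|BD| ∈ [20, 52]
|AC| ∈ [76/3, 140/3]
|BC| ∈ [28/3, 188/3]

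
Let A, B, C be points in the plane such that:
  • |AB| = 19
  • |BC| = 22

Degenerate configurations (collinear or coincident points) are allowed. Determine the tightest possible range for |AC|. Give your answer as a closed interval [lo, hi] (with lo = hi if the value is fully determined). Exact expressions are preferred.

|AC| ∈ [3, 41]  (≈ [3.0000, 41.0000])

|AB| ∈ {19}
|BC| ∈ {22}
|AC| ∈ [3, 41]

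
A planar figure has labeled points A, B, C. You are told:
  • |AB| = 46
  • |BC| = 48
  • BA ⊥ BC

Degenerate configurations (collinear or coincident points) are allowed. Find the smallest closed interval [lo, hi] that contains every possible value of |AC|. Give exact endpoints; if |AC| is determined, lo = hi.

|AB| ∈ {46}
|BC| ∈ {48}
|AC| ∈ {2·√(1105)}

|AC| = 2·√(1105)  (≈ 66.4831)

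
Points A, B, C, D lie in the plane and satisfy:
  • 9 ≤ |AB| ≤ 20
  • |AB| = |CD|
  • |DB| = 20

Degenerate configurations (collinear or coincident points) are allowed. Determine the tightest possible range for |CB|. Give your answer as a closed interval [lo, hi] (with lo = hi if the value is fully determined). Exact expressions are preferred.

|AB| ∈ [9, 20]
|BD| ∈ {20}
|CD| ∈ [9, 20]
|AD| ∈ [0, 40]
|BC| ∈ [0, 40]
|AC| ∈ [0, 60]

|CB| ∈ [0, 40]  (≈ [0.0000, 40.0000])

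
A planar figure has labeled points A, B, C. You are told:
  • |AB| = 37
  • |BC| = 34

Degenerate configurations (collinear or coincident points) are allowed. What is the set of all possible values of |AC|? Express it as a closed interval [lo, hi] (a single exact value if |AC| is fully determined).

|AB| ∈ {37}
|BC| ∈ {34}
|AC| ∈ [3, 71]

|AC| ∈ [3, 71]  (≈ [3.0000, 71.0000])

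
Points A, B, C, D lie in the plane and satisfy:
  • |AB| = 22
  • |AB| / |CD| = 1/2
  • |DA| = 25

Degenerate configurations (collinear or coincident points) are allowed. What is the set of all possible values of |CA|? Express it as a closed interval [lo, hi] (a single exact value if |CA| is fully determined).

|AB| ∈ {22}
|AD| ∈ {25}
|CD| ∈ {44}
|BD| ∈ [3, 47]
|AC| ∈ [19, 69]
|BC| ∈ [0, 91]

|CA| ∈ [19, 69]  (≈ [19.0000, 69.0000])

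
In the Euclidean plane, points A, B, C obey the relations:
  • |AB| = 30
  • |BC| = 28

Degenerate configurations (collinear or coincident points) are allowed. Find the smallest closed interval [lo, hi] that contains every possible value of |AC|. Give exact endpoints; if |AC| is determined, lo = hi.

|AC| ∈ [2, 58]  (≈ [2.0000, 58.0000])

|AB| ∈ {30}
|BC| ∈ {28}
|AC| ∈ [2, 58]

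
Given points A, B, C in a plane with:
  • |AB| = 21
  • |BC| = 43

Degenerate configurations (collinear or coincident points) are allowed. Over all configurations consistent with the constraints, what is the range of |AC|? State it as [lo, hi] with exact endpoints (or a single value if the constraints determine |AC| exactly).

|AB| ∈ {21}
|BC| ∈ {43}
|AC| ∈ [22, 64]

|AC| ∈ [22, 64]  (≈ [22.0000, 64.0000])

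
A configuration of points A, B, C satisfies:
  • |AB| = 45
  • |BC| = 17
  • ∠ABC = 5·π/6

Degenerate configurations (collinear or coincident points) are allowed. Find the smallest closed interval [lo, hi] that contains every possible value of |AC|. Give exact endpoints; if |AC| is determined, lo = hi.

|AC| = √(765·√(3) + 2314)  (≈ 60.3243)

|AB| ∈ {45}
|BC| ∈ {17}
|AC| ∈ {√(765·√(3) + 2314)}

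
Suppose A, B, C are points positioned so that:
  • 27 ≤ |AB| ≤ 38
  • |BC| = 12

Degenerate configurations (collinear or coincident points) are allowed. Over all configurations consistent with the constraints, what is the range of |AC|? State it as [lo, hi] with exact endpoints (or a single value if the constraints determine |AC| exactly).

|AB| ∈ [27, 38]
|BC| ∈ {12}
|AC| ∈ [15, 50]

|AC| ∈ [15, 50]  (≈ [15.0000, 50.0000])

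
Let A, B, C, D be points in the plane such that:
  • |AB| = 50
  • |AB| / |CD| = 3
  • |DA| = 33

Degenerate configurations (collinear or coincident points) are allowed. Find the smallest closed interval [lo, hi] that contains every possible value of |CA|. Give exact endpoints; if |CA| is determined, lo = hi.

|CA| ∈ [49/3, 149/3]  (≈ [16.3333, 49.6667])

|AB| ∈ {50}
|AD| ∈ {33}
|CD| ∈ {50/3}
|BD| ∈ [17, 83]
|AC| ∈ [49/3, 149/3]
|BC| ∈ [1/3, 299/3]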